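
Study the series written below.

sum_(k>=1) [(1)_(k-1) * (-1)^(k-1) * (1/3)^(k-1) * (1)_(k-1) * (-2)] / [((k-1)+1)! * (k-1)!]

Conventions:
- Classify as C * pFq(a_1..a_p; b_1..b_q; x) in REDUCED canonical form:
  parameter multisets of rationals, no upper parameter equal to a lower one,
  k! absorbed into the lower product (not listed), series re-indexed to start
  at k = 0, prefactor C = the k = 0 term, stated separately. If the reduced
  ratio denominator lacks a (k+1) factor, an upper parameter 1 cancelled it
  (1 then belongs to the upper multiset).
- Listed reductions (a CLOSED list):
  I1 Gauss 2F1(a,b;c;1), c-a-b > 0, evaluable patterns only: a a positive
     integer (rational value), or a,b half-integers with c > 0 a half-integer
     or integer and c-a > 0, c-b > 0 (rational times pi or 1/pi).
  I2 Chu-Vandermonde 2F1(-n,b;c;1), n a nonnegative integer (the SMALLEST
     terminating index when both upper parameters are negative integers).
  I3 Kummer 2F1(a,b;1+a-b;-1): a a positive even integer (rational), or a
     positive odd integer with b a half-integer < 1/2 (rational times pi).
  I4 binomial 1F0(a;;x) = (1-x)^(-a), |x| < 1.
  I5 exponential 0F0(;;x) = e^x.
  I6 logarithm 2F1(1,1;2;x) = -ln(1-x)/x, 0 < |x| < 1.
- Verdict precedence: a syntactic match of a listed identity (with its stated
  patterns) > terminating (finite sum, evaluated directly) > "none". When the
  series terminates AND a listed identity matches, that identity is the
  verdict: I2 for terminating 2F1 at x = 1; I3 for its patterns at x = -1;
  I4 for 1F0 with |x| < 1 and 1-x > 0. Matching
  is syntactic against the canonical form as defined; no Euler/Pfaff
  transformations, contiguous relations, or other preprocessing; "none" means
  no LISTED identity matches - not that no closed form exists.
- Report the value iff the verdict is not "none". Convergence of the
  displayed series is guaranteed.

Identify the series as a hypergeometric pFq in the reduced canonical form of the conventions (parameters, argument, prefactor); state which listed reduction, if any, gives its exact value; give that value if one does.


Classification (C = -2): 2F1 with upper {1, 1}, lower {2}, argument x = -1/3. Verdict (x = -1/3): logarithm (I6) applies (the logarithm: parameters (1,1;2), x = -1/3). Exact value: (-6) * ln(4/3).

Key observation: from the first term -2: the (-1)^k factor (C = -2, x = -1/3) folds into the argument's sign.
Consecutive-term ratio: r(k) = (-1/3) * (k+1) (k+1) / [(k+2) (k+1)] - rational in k, leading ratio (-1/3); with t_0 = -2, classification follows.


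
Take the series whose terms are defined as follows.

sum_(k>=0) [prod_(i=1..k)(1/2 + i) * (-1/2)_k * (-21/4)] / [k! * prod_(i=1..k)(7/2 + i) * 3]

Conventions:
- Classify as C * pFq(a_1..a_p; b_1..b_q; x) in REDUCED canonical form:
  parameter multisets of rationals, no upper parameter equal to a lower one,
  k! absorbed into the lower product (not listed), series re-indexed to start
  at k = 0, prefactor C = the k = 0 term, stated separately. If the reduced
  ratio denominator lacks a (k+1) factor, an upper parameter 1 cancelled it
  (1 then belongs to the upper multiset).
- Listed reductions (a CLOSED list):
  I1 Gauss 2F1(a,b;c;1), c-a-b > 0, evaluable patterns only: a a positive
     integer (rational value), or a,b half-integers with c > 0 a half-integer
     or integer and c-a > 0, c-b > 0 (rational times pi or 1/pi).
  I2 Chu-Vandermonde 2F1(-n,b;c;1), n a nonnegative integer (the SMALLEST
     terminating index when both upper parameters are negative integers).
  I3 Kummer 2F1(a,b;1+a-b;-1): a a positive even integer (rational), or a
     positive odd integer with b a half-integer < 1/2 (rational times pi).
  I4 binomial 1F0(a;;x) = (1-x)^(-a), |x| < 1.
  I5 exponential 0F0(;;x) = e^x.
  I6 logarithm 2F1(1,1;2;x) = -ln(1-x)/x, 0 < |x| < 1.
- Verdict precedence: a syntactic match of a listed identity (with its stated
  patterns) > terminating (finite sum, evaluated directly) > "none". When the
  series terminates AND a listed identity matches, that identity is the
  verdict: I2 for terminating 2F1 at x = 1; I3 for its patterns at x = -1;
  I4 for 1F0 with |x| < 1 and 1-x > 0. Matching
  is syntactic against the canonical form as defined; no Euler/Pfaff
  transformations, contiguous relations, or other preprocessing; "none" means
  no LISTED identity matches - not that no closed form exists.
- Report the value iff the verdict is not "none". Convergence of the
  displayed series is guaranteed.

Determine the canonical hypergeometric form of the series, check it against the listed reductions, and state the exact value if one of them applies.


At argument 1: a 2F1 with upper {-1/2, 3/2}, lower {9/2}, scaled by C = -7/4. Verdict (x = 1): the half-integer Gauss pattern (I1) applies (x = 1; upper {-1/2, 3/2} half-integers, c = 9/2 in the evaluable pattern). Hence: (-3675/8192) * pi.

First insight: x = 1 and the running product (C = -7/4, x = 1) telescopes to a rising factorial.
Ratio: r(k) = 1 * (k-1/2) (k+3/2) / [(k+9/2) (k+1)] - poly over poly, x = 1 from leading terms; C = -7/4 at k = 0.


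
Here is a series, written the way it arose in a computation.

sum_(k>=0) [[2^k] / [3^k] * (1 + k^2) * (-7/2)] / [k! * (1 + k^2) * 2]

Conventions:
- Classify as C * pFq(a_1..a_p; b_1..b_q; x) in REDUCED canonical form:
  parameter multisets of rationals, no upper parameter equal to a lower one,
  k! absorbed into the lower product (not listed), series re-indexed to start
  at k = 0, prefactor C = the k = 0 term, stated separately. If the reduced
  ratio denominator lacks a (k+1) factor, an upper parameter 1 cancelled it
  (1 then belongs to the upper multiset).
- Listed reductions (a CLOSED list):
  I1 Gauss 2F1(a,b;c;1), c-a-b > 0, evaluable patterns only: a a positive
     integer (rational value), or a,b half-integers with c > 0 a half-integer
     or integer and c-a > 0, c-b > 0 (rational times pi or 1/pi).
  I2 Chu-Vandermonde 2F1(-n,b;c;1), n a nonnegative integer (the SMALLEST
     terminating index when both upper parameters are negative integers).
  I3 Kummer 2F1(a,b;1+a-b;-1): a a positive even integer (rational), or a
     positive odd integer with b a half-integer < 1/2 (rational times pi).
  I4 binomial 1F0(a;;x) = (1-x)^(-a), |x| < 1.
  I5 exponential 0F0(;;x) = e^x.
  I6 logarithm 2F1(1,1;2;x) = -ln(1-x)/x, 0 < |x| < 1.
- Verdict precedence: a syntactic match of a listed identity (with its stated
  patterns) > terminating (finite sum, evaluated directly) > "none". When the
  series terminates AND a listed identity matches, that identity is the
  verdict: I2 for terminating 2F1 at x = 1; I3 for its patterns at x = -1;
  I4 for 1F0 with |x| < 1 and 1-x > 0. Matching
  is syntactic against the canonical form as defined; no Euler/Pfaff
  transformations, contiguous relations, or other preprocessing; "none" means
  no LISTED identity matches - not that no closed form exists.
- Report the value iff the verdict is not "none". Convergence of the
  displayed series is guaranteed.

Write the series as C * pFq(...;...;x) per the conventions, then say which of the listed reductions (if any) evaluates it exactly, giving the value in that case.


Key observation: t_0 = -7/4 here, and the factor k^2 + 1 cancels (top and bottom), leaving C = -7/4.
Consecutive-term ratio: r(k) = (2/3) * 1 / [(k+1)] - rational; roots negated = parameters, x = (2/3), C = -7/4.

With C = -7/4: the canonical form is 0F0(-; -; 2/3). Verdict (x = 2/3): the exponential series (I5) applies (the 0F0 exponential series at x = 2/3). Sum: (-7/4) * e^(2/3).


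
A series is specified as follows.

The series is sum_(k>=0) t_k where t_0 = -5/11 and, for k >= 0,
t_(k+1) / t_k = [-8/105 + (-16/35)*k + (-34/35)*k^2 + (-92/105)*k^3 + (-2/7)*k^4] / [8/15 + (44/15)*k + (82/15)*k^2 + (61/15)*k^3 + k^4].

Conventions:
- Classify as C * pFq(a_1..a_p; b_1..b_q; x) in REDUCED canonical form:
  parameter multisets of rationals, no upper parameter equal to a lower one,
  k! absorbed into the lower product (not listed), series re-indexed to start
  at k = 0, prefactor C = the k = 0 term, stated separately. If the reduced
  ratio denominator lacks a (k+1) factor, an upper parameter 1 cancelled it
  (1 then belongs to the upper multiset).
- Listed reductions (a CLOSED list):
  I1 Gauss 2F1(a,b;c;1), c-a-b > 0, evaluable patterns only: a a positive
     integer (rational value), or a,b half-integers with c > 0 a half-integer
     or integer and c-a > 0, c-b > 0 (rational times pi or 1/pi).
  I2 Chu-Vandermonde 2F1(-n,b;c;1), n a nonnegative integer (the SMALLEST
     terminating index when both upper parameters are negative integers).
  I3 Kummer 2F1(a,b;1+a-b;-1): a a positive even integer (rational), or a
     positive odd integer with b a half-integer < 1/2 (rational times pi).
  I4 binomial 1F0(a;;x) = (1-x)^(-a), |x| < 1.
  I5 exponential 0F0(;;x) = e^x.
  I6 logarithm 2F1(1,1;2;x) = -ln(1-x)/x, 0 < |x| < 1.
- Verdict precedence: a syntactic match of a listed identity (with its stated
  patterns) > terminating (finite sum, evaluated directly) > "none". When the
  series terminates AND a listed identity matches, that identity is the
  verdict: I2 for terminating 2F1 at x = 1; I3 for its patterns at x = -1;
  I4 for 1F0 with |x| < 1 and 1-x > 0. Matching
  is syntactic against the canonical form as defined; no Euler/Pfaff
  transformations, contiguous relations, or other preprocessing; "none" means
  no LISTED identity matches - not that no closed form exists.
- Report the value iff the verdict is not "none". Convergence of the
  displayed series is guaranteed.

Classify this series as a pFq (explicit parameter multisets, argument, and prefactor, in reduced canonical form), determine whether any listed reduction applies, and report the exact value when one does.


At argument -2/7: a 2F1 with upper {1, 1}, lower {2}, scaled by C = -5/11. Verdict: this is the I6 logarithm reduction (the logarithm: parameters (1,1;2), x = -2/7). Its exact value is (-35/22) * ln(9/7).

First insight: from the first term -5/11: the expanded ratio factors over Q; prefactor -5/11, roots give parameters.
Adjacent-term ratio: r(k) = (-2/7) * (k+1) (k+1) / [(k+2) (k+1)] - rational; roots negated = parameters, x = (-2/7), C = -5/11.


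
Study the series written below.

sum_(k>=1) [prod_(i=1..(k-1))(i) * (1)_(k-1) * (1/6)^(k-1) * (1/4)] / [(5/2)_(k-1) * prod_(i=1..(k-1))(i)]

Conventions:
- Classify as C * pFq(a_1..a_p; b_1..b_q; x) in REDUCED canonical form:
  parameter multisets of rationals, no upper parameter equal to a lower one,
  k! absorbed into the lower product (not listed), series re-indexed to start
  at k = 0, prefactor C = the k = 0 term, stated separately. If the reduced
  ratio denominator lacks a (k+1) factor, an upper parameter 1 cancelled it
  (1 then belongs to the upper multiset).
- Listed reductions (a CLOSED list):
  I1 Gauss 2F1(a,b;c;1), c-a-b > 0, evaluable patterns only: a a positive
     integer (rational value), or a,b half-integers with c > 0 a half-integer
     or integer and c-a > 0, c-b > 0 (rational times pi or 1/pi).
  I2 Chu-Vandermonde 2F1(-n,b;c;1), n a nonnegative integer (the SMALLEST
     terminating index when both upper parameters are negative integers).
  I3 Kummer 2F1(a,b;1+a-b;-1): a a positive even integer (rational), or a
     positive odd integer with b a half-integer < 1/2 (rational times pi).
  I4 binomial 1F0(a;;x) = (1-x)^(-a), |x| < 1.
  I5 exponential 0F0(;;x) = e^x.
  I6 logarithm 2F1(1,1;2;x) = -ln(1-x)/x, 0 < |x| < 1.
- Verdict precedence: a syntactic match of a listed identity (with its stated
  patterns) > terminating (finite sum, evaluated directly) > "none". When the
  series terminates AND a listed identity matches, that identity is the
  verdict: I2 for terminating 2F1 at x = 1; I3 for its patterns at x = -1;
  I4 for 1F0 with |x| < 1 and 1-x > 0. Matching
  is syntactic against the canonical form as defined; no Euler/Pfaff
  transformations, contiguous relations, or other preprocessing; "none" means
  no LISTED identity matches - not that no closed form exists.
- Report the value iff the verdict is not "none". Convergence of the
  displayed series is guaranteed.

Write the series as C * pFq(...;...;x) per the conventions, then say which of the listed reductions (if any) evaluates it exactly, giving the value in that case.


Classification (C = 1/4): 2F1 with upper {1, 1}, lower {5/2}, argument x = 1/6. Verdict: no listed reduction: x = 1/6 and upper {1, 1} fail every I1-I6 pattern.

Key step: t_0 being 1/4, the product of the first k integers (C = 1/4, x = 1/6) is k!.
Consecutive-term ratio: r(k) = (1/6) * (k+1) (k+1) / [(k+5/2) (k+1)] - rational in k. x = (1/6); t_0 = 1/4; negate the roots.


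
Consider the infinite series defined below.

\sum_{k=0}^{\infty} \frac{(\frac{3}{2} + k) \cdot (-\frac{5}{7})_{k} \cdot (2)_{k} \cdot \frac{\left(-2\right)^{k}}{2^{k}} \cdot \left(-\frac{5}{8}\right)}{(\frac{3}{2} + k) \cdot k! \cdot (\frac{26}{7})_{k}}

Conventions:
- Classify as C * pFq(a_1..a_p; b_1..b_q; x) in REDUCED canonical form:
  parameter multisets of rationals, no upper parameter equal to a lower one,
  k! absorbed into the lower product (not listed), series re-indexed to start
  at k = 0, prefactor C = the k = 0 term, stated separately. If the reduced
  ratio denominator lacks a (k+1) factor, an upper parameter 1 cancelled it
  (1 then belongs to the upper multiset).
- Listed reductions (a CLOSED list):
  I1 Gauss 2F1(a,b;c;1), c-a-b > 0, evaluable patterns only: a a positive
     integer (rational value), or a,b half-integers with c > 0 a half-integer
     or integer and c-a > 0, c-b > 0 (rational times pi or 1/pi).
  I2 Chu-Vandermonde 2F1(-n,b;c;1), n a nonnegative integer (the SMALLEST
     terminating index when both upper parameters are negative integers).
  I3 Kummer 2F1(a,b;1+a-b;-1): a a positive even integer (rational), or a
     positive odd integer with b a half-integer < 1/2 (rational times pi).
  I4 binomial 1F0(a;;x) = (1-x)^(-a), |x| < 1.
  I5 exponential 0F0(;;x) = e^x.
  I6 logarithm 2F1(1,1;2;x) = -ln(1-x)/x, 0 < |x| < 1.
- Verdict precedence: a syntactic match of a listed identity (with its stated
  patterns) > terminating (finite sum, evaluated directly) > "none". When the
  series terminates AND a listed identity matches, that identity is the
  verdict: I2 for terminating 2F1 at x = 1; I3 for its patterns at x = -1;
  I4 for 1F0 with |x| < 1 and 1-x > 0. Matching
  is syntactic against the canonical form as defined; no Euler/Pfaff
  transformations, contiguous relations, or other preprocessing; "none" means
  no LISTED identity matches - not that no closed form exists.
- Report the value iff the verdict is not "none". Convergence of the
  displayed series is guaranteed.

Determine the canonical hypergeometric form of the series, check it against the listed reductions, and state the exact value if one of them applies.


Classification (C = -\frac{5}{8}): 2F1 with upper {-\frac{5}{7}, 2}, lower {\frac{26}{7}}, argument x = -1. Verdict (x = -1): the Kummer evaluation I3 applies (x = -1; c = \frac{26}{7} equals 1+a-b for upper {-\frac{5}{7}, 2}: listed pattern). Its exact value is -\frac{95}{112}.

Structural cue: x = -1 and the two k-th powers (C = -5/8) combine into one argument.
Ratio: r(k) = -1 * (k-\frac{5}{7}) (k+2) / [(k+\frac{26}{7}) (k+1)] - rational in k, leading ratio -1; with t_0 = -\frac{5}{8}, classification follows.


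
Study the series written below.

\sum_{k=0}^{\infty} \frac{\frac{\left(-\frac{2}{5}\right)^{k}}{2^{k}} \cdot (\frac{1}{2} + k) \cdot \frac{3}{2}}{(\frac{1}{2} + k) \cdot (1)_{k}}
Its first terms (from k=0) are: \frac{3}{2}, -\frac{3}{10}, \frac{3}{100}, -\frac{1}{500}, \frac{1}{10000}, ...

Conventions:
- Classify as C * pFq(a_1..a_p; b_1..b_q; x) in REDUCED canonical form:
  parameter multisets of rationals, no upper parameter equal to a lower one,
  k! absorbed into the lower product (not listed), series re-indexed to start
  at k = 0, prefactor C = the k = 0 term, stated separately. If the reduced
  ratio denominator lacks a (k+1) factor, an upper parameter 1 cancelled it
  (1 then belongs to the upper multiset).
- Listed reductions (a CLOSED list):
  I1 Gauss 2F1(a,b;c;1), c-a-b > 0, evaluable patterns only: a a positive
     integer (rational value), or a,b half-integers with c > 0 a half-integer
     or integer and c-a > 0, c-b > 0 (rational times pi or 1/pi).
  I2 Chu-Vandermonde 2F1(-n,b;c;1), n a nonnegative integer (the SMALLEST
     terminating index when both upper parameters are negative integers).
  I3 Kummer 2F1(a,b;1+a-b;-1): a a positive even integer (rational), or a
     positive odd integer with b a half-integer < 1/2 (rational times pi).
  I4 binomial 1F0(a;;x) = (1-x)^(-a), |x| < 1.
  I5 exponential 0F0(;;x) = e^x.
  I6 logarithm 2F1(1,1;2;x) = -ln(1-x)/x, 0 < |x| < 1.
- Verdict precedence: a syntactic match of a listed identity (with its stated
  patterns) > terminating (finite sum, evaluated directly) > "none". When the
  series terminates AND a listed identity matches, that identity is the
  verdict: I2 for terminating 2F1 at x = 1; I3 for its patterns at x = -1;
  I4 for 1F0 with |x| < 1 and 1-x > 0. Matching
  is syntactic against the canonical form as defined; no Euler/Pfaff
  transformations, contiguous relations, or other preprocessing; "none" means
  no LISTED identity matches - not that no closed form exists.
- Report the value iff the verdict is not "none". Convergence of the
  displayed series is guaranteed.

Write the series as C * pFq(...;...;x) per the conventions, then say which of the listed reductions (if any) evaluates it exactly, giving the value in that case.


At argument -\frac{1}{5}: a 0F0 with upper {-}, lower {-}, scaled by C = \frac{3}{2}. Verdict: exponential (I5) fires (the 0F0 exponential series at x = -\frac{1}{5}). Value: \frac{3}{2} \cdot e^{-\frac{1}{5}}.

The tell: x = -\frac{1}{5} and the two k-th powers (C = 3/2, x = -1/5) combine into one argument.
Consecutive-term ratio: r(k) = -\frac{1}{5} * 1 / [(k+1)] - poly over poly, x = -\frac{1}{5} from leading terms; C = \frac{3}{2} at k = 0.


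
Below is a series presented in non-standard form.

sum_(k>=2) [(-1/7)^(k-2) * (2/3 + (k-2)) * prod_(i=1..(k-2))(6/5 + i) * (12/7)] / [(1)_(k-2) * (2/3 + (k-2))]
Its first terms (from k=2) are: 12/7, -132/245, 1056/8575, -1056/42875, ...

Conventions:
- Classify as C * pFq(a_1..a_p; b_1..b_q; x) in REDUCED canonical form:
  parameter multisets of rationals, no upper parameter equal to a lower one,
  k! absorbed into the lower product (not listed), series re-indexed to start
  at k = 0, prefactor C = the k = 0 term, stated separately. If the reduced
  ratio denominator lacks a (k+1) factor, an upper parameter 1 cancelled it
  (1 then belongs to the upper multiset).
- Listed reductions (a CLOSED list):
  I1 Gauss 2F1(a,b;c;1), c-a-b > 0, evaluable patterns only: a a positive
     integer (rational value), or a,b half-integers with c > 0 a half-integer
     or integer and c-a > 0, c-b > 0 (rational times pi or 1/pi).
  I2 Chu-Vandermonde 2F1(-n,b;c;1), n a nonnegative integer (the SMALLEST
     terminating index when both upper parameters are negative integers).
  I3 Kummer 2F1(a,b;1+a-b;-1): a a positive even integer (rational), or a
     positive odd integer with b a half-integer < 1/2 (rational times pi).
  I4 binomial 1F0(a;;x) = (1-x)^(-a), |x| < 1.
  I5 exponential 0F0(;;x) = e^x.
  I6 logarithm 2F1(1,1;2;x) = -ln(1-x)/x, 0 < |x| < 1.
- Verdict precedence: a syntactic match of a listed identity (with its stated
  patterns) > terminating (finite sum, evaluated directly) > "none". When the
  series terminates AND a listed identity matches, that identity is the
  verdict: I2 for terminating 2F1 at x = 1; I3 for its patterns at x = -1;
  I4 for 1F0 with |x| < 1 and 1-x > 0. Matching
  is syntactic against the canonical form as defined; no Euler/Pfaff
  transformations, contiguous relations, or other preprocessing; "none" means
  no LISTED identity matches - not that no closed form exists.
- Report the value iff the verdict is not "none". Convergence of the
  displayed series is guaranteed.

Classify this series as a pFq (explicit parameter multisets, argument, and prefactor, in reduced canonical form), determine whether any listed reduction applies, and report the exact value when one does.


Classification (C = 12/7): 1F0 with upper {11/5}, lower {-}, argument x = -1/7. Verdict: this is the binomial series (I4) (the 1F0 binomial series: exponent -11/5, x = -1/7). Value: (12/7) * (8/7)^(-11/5).

Key observation: t_0 = 12/7 here, and the running product (prefactor 12/7) telescopes to a rising factorial.
Adjacent-term ratio: r(k) = (-1/7) * (k+11/5) / [(k+1)] - rational; roots negated = parameters, x = (-1/7), C = 12/7.


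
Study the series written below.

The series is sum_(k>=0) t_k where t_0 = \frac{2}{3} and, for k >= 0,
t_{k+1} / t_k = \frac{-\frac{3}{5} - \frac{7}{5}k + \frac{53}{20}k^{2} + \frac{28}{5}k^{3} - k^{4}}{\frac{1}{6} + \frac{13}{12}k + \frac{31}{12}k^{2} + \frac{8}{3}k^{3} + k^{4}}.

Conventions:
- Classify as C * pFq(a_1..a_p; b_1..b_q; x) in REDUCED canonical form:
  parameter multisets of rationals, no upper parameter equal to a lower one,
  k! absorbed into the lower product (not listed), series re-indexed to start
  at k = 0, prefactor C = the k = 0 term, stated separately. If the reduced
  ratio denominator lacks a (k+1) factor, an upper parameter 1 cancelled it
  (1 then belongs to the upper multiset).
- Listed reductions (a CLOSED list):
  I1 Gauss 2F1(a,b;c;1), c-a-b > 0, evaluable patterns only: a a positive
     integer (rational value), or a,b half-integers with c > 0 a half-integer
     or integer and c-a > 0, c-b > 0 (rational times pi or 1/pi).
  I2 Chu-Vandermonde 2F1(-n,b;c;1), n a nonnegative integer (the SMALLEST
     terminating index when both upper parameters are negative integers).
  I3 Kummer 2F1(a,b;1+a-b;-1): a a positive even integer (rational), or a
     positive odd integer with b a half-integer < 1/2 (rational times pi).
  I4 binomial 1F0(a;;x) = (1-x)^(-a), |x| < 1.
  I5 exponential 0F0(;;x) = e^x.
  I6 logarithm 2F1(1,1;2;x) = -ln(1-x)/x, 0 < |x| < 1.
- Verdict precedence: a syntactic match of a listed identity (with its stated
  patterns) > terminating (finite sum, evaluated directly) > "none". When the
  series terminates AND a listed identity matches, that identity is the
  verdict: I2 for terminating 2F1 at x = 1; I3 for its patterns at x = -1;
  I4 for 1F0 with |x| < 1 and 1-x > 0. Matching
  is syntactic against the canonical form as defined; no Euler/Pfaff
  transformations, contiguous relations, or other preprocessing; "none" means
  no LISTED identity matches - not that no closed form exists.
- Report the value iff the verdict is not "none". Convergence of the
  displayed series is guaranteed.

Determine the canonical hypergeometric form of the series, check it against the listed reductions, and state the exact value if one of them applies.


x = -1 here; the reduced form reads 3F2, upper {-6, -\frac{1}{2}, \frac{2}{5}}, lower {\frac{1}{2}, \frac{2}{3}}, C = \frac{2}{3}. Verdict: terminating - no listed pattern fits, but -6 in the upper list cuts the series at k = 6; direct evaluation. Exact value: -\frac{13981084}{2578125}.

Structural cue: t_0 = \frac{2}{3} here, and roots of the ratio polynomials (prefactor 2/3) are the negated parameters.
Ratio: r(k) = -1 * (k-6) (k-\frac{1}{2}) (k+\frac{2}{5}) / [(k+\frac{1}{2}) (k+\frac{2}{3}) (k+1)] - poly over poly, x = -1 from leading terms; C = \frac{2}{3} at k = 0.


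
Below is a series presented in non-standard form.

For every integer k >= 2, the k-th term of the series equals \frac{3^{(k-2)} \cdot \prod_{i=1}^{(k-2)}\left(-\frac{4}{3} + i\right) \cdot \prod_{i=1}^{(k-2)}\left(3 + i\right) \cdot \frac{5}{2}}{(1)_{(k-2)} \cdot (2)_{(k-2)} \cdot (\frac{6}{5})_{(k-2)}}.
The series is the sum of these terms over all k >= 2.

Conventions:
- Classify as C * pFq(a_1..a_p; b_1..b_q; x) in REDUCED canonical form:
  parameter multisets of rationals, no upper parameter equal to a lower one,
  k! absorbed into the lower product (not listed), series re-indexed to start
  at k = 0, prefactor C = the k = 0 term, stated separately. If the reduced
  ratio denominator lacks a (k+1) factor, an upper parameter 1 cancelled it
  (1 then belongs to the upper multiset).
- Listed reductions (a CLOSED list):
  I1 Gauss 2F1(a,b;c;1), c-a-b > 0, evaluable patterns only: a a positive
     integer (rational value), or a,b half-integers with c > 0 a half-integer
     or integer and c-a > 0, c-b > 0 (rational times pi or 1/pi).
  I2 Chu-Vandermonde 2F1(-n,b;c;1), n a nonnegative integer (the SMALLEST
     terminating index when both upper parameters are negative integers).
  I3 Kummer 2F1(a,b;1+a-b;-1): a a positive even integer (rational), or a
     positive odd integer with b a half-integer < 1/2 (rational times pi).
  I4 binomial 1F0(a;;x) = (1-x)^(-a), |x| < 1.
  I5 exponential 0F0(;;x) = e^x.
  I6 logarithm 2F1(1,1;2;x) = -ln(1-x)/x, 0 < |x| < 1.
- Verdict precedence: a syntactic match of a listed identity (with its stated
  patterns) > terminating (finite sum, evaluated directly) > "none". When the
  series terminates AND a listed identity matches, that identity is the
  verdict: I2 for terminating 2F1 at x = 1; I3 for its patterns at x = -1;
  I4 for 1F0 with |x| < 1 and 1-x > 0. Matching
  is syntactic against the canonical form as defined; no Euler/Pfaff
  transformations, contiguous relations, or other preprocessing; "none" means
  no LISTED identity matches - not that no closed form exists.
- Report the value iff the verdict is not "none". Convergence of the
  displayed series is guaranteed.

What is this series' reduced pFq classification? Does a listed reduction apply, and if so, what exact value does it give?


Structural cue: from the first term \frac{5}{2}: the running product (C = 5/2) telescopes to a rising factorial.
Consecutive-term ratio: r(k) = 3 * (k-\frac{1}{3}) (k+4) / [(k+\frac{6}{5}) (k+2) (k+1)] - rational in k, leading ratio 3; with t_0 = \frac{5}{2}, classification follows.

At argument 3: a 2F2 with upper {-\frac{1}{3}, 4}, lower {\frac{6}{5}, 2}, scaled by C = \frac{5}{2}. Verdict: none - this 2F2 at x = 3 matches no listed pattern, and upper {-\frac{1}{3}, 4} holds no stopper.


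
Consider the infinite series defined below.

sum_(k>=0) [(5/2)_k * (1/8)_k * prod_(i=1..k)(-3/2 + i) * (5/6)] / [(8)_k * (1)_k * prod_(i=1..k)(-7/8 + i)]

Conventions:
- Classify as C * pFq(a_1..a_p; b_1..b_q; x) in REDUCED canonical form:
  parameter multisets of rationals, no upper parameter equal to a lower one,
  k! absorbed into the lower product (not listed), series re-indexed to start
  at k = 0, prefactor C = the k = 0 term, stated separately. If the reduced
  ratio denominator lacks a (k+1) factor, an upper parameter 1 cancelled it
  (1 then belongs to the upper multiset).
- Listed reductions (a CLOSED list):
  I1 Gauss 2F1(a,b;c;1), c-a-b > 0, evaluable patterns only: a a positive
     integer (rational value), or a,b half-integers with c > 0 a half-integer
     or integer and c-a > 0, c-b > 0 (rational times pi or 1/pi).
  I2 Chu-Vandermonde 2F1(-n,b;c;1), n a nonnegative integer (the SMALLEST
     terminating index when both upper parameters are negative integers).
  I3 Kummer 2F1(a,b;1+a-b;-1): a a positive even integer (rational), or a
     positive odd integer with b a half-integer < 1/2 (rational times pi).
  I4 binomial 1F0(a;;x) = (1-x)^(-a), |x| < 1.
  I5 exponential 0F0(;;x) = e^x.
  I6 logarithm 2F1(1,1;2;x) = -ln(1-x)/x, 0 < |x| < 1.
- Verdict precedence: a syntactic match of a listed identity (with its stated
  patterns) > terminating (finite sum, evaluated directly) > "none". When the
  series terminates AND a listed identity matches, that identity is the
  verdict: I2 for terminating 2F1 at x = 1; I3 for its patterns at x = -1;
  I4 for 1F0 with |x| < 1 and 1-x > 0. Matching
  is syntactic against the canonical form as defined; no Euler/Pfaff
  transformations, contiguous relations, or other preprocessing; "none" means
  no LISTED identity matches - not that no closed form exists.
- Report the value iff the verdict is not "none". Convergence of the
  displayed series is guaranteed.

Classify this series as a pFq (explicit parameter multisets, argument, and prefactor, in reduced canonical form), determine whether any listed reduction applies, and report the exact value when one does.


Prefactor 5/6, argument 1: 2F1 with upper {-1/2, 5/2} over lower {8}. Verdict: this is the half-integer Gauss pattern (I1) (x = 1; upper {-1/2, 5/2} half-integers, c = 8 in the evaluable pattern). Exact value: (524288/243243) / pi.

Key step: with t_0 = 5/6, the parameter 1/8 appears in both the upper and lower lists and cancels.
Step ratio: r(k) = 1 * (k-1/2) (k+5/2) / [(k+8) (k+1)] - rational; roots negated = parameters, x = 1, C = 5/6.


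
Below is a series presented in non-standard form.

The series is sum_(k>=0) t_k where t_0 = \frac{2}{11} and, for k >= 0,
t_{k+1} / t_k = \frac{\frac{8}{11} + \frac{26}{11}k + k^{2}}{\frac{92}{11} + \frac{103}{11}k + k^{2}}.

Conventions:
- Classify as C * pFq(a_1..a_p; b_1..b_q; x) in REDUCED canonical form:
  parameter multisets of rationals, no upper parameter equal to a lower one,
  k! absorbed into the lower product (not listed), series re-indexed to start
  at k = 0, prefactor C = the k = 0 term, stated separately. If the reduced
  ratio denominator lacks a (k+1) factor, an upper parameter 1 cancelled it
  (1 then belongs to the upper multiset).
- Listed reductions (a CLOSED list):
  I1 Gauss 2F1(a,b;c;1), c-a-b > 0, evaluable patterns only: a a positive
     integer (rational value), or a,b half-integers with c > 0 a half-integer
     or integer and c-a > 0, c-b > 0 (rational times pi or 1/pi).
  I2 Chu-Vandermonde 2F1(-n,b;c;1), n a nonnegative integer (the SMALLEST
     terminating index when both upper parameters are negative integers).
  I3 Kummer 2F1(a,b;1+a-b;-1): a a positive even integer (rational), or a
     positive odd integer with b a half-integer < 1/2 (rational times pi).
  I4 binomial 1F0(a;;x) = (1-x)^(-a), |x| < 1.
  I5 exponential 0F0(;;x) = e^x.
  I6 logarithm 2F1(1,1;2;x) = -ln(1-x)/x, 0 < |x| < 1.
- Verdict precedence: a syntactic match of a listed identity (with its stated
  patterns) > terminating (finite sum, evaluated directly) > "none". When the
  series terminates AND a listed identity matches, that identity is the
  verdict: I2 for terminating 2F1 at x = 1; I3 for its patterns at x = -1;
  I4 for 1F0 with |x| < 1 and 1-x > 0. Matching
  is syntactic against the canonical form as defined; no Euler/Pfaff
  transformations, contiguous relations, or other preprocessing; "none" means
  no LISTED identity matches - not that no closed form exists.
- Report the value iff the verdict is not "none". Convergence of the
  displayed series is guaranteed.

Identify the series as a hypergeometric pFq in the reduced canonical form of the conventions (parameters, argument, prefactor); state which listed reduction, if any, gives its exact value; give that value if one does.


Reduced: x = 1, 2F1, upper = {\frac{4}{11}, 2}, lower = {\frac{92}{11}}, C = \frac{2}{11}. Verdict: the Gauss summation I1 fires (x = 1: the Gamma ratio telescopes since c-a-b = 6 > 0 and a = 2 in Z>0). Exact value: \frac{270}{1331}.

The tell: x = 1 and factor the ratio over Q (C = 2/11, x = 1): negated roots = parameters.
Ratio: r(k) = 1 * (k+\frac{4}{11}) (k+2) / [(k+\frac{92}{11}) (k+1)] - rational in k. x = 1; t_0 = \frac{2}{11}; negate the roots.


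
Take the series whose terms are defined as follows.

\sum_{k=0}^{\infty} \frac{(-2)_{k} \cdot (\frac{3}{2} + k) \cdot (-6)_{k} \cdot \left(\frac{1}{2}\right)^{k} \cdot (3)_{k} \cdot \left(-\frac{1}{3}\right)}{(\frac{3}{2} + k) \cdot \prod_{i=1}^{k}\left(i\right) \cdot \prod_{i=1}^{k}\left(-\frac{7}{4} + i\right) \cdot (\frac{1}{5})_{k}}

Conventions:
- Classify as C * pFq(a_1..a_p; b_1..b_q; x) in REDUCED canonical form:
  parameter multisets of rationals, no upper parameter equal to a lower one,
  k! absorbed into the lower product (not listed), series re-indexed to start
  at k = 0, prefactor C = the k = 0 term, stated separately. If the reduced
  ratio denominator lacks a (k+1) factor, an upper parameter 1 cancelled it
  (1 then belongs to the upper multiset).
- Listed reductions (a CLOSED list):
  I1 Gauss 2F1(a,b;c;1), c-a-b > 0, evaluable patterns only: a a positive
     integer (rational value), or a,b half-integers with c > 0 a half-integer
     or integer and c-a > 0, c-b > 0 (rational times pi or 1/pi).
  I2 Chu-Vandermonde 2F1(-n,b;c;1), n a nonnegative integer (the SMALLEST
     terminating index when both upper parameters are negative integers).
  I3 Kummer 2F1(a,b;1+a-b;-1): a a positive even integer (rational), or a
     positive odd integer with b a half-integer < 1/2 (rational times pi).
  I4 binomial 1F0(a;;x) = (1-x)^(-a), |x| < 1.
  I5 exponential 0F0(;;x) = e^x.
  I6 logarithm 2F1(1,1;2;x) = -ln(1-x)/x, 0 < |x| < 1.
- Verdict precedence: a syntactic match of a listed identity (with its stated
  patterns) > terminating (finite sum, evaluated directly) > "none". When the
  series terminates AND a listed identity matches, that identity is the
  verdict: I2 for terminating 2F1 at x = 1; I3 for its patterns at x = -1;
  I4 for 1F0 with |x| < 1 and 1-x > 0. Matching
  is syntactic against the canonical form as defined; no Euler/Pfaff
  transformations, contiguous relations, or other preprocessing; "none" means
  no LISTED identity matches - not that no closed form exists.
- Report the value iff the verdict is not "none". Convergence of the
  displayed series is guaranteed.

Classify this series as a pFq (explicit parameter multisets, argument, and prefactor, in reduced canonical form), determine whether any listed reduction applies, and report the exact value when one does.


This is -\frac{1}{3} * 3F2(-6, -2, 3; -\frac{3}{4}, \frac{1}{5}; \frac{1}{2}) in reduced canonical form. Verdict: terminating. (-2)_k vanishes past k = 2, leaving a 3-term sum, computed directly. Value: \frac{2119}{3}.

The tell: with t_0 = -\frac{1}{3}, the lower running product (prefactor -1/3) is a rising factorial.
Ratio: r(k) = \frac{1}{2} * (k-6) (k-2) (k+3) / [(k-\frac{3}{4}) (k+\frac{1}{5}) (k+1)] - rational in k. x = \frac{1}{2}; t_0 = -\frac{1}{3}; negate the roots.


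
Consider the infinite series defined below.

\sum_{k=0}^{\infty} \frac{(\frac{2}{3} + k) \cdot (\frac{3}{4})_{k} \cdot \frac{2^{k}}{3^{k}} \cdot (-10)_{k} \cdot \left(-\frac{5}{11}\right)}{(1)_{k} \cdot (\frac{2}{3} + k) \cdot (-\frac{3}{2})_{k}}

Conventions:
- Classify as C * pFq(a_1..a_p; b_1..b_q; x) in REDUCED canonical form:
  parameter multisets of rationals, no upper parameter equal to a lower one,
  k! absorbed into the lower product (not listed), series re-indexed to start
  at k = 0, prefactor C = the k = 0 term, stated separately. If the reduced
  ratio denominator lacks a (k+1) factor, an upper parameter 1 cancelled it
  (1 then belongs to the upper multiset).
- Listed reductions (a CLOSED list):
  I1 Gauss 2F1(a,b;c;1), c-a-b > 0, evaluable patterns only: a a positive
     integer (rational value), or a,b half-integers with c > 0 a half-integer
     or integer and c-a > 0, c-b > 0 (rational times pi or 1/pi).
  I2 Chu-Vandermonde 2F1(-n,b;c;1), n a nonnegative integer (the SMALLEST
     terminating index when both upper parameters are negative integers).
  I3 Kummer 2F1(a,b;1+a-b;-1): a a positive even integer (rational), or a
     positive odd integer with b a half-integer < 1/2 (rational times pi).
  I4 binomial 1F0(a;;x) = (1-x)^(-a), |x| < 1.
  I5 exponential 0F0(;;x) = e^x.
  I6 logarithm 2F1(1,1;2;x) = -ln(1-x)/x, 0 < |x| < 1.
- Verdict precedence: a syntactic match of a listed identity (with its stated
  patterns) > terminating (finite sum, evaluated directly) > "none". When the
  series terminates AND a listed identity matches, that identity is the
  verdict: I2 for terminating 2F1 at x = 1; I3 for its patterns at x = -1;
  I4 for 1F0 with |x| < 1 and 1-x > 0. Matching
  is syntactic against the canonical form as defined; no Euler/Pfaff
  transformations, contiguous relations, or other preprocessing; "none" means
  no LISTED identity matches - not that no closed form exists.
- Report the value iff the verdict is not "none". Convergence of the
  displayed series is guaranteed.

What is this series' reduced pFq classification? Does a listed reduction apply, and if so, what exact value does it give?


At argument \frac{2}{3}: a 2F1 with upper {-10, \frac{3}{4}}, lower {-\frac{3}{2}}, scaled by C = -\frac{5}{11}. Verdict: terminating. With -10 upstairs the series is a 11-term polynomial sum; evaluated term by term. Its exact value is \frac{57760}{255879}.

First insight: t_0 = -\frac{5}{11} here, and (1)_k (C = -5/11) is k! itself.
Ratio: r(k) = \frac{2}{3} * (k-10) (k+\frac{3}{4}) / [(k-\frac{3}{2}) (k+1)] - poly over poly, x = \frac{2}{3} from leading terms; C = -\frac{5}{11} at k = 0.


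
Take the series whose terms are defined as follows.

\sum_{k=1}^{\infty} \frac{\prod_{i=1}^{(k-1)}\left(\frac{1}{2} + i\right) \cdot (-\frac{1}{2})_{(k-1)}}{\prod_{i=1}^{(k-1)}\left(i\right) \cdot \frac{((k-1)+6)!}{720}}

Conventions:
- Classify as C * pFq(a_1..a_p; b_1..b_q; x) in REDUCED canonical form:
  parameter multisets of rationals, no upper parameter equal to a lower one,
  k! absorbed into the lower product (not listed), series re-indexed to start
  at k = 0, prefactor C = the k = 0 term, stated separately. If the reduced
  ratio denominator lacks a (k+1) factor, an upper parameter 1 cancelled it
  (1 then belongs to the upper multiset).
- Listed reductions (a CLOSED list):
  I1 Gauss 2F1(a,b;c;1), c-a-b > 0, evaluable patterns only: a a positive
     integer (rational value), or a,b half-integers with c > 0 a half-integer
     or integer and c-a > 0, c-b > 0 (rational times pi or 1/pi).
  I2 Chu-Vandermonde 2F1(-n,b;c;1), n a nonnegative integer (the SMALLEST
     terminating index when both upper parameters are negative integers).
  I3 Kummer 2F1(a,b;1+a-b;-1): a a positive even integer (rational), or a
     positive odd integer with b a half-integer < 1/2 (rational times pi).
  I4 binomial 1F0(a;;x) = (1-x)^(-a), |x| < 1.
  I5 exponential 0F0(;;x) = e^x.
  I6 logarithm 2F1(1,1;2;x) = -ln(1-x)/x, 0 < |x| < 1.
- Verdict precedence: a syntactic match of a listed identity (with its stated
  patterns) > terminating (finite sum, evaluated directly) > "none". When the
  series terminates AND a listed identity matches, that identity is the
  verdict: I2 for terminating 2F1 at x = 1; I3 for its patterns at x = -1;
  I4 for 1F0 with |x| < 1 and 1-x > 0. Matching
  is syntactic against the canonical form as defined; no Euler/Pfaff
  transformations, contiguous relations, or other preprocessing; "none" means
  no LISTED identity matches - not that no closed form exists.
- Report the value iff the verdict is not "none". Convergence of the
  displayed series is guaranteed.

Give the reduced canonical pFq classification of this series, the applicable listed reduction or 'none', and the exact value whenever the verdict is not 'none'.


Canonical form: C = 1 times 2F1 with upper {-\frac{1}{2}, \frac{3}{2}}, lower {7}, x = 1. Verdict at x = 1: Gauss (I1, half-integer pattern) matches (x = 1; upper {-\frac{1}{2}, \frac{3}{2}} half-integers, c = 7 in the evaluable pattern). Exact value: \frac{524288}{189189} / \pi.

Key step: from the first term 1: the denominator's factorial ratio (C = 1) is a lower Pochhammer.
Term ratio: r(k) = 1 * (k-\frac{1}{2}) (k+\frac{3}{2}) / [(k+7) (k+1)] - rational in k. x = 1; t_0 = 1; negate the roots.


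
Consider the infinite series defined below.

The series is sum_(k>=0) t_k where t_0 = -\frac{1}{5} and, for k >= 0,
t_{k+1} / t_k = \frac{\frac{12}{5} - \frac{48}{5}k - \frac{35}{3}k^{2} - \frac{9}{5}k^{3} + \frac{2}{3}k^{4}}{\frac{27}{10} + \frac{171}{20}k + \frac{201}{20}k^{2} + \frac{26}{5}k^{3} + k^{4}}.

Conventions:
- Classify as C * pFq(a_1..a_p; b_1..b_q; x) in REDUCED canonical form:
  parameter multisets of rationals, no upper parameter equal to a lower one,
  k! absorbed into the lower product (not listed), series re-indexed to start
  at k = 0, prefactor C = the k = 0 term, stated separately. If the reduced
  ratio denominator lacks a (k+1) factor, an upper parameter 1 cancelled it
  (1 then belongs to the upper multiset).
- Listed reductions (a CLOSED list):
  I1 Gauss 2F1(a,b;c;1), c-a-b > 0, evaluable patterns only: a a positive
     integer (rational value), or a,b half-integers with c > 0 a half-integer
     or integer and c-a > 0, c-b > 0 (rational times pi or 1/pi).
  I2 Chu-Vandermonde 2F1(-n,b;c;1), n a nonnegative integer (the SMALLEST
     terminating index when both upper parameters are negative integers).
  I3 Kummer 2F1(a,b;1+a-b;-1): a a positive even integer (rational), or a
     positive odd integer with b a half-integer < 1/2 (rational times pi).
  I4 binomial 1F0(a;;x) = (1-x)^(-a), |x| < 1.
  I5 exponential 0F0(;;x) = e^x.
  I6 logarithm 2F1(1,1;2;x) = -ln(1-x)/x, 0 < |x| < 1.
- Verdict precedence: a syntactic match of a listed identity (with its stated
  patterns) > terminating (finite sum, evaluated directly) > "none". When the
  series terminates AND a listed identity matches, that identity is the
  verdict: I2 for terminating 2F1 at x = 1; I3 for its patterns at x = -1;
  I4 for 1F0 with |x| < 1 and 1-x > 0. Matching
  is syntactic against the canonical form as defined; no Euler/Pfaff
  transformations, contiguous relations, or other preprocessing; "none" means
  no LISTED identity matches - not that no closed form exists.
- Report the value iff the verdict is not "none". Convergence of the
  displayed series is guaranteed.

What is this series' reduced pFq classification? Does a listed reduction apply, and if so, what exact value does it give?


First insight: t_0 = -\frac{1}{5} here, and the ratio is unreduced: k + 3/2 divides both sides (prefactor -1/5).
Adjacent-term ratio: r(k) = \frac{2}{3} * (k-6) (k-\frac{1}{5}) (k+2) / [(k+\frac{6}{5}) (k+\frac{3}{2}) (k+1)] - poly over poly, x = \frac{2}{3} from leading terms; C = -\frac{1}{5} at k = 0.

At argument \frac{2}{3}: a 3F2 with upper {-6, -\frac{1}{5}, 2}, lower {\frac{6}{5}, \frac{3}{2}}, scaled by C = -\frac{1}{5}. Verdict: terminating - the sum ends at index 6 because -6 is a negative integer; exact evaluation follows. Exact value: -\frac{4856881241}{16174443285}.
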